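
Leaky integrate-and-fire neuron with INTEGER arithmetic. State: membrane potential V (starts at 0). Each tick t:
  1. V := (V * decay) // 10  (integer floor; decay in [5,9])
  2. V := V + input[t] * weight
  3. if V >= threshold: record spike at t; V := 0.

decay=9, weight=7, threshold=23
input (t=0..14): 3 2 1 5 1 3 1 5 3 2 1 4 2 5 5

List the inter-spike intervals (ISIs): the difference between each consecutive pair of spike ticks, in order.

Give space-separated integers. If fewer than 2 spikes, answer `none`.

Answer: 2 2 2 2 2 2 1

Derivation:
t=0: input=3 -> V=21
t=1: input=2 -> V=0 FIRE
t=2: input=1 -> V=7
t=3: input=5 -> V=0 FIRE
t=4: input=1 -> V=7
t=5: input=3 -> V=0 FIRE
t=6: input=1 -> V=7
t=7: input=5 -> V=0 FIRE
t=8: input=3 -> V=21
t=9: input=2 -> V=0 FIRE
t=10: input=1 -> V=7
t=11: input=4 -> V=0 FIRE
t=12: input=2 -> V=14
t=13: input=5 -> V=0 FIRE
t=14: input=5 -> V=0 FIRE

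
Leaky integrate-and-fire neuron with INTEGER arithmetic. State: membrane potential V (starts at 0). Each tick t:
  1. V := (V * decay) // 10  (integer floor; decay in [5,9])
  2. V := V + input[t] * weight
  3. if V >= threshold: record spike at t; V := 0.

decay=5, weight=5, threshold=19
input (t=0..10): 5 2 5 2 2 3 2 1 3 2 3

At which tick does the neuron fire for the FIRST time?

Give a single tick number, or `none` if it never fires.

t=0: input=5 -> V=0 FIRE
t=1: input=2 -> V=10
t=2: input=5 -> V=0 FIRE
t=3: input=2 -> V=10
t=4: input=2 -> V=15
t=5: input=3 -> V=0 FIRE
t=6: input=2 -> V=10
t=7: input=1 -> V=10
t=8: input=3 -> V=0 FIRE
t=9: input=2 -> V=10
t=10: input=3 -> V=0 FIRE

Answer: 0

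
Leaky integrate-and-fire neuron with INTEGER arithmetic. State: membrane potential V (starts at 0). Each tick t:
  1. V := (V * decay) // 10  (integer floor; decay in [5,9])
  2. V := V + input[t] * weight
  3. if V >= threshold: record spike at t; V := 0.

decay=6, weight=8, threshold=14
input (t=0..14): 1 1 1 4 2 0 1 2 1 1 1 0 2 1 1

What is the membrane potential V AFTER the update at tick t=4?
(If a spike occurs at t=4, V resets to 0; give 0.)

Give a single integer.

Answer: 0

Derivation:
t=0: input=1 -> V=8
t=1: input=1 -> V=12
t=2: input=1 -> V=0 FIRE
t=3: input=4 -> V=0 FIRE
t=4: input=2 -> V=0 FIRE
t=5: input=0 -> V=0
t=6: input=1 -> V=8
t=7: input=2 -> V=0 FIRE
t=8: input=1 -> V=8
t=9: input=1 -> V=12
t=10: input=1 -> V=0 FIRE
t=11: input=0 -> V=0
t=12: input=2 -> V=0 FIRE
t=13: input=1 -> V=8
t=14: input=1 -> V=12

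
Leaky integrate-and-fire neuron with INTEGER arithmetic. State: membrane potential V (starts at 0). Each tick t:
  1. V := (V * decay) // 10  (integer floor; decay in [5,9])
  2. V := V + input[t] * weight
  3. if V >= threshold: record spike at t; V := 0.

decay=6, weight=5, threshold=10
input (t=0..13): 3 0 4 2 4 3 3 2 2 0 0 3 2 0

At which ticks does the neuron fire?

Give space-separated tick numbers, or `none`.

Answer: 0 2 3 4 5 6 7 8 11 12

Derivation:
t=0: input=3 -> V=0 FIRE
t=1: input=0 -> V=0
t=2: input=4 -> V=0 FIRE
t=3: input=2 -> V=0 FIRE
t=4: input=4 -> V=0 FIRE
t=5: input=3 -> V=0 FIRE
t=6: input=3 -> V=0 FIRE
t=7: input=2 -> V=0 FIRE
t=8: input=2 -> V=0 FIRE
t=9: input=0 -> V=0
t=10: input=0 -> V=0
t=11: input=3 -> V=0 FIRE
t=12: input=2 -> V=0 FIRE
t=13: input=0 -> V=0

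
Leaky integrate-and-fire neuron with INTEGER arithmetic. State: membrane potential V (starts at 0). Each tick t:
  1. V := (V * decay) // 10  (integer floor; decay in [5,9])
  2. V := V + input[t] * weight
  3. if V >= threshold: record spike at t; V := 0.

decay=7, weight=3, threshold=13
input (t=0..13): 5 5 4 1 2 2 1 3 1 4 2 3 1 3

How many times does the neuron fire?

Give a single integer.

Answer: 6

Derivation:
t=0: input=5 -> V=0 FIRE
t=1: input=5 -> V=0 FIRE
t=2: input=4 -> V=12
t=3: input=1 -> V=11
t=4: input=2 -> V=0 FIRE
t=5: input=2 -> V=6
t=6: input=1 -> V=7
t=7: input=3 -> V=0 FIRE
t=8: input=1 -> V=3
t=9: input=4 -> V=0 FIRE
t=10: input=2 -> V=6
t=11: input=3 -> V=0 FIRE
t=12: input=1 -> V=3
t=13: input=3 -> V=11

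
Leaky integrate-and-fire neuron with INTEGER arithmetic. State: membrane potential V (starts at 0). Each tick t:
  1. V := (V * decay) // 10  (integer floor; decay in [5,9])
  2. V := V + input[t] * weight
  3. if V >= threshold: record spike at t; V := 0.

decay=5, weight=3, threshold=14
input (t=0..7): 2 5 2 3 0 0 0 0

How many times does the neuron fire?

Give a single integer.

t=0: input=2 -> V=6
t=1: input=5 -> V=0 FIRE
t=2: input=2 -> V=6
t=3: input=3 -> V=12
t=4: input=0 -> V=6
t=5: input=0 -> V=3
t=6: input=0 -> V=1
t=7: input=0 -> V=0

Answer: 1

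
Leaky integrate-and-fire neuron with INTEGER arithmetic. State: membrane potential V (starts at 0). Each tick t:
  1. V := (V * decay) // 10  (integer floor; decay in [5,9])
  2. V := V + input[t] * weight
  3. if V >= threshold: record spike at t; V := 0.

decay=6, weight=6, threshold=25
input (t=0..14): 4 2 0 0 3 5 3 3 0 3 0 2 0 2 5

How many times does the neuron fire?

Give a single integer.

Answer: 4

Derivation:
t=0: input=4 -> V=24
t=1: input=2 -> V=0 FIRE
t=2: input=0 -> V=0
t=3: input=0 -> V=0
t=4: input=3 -> V=18
t=5: input=5 -> V=0 FIRE
t=6: input=3 -> V=18
t=7: input=3 -> V=0 FIRE
t=8: input=0 -> V=0
t=9: input=3 -> V=18
t=10: input=0 -> V=10
t=11: input=2 -> V=18
t=12: input=0 -> V=10
t=13: input=2 -> V=18
t=14: input=5 -> V=0 FIRE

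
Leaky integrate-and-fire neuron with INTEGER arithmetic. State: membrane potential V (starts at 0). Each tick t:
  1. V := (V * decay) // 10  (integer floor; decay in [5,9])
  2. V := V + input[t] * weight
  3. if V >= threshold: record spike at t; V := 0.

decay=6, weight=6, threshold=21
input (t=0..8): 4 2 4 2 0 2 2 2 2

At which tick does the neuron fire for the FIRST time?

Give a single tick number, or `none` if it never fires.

t=0: input=4 -> V=0 FIRE
t=1: input=2 -> V=12
t=2: input=4 -> V=0 FIRE
t=3: input=2 -> V=12
t=4: input=0 -> V=7
t=5: input=2 -> V=16
t=6: input=2 -> V=0 FIRE
t=7: input=2 -> V=12
t=8: input=2 -> V=19

Answer: 0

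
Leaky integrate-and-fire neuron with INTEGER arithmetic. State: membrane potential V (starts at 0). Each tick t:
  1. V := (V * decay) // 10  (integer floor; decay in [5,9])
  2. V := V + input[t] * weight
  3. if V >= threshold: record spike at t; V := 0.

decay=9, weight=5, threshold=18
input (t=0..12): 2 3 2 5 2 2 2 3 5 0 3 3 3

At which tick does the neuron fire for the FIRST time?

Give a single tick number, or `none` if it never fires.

t=0: input=2 -> V=10
t=1: input=3 -> V=0 FIRE
t=2: input=2 -> V=10
t=3: input=5 -> V=0 FIRE
t=4: input=2 -> V=10
t=5: input=2 -> V=0 FIRE
t=6: input=2 -> V=10
t=7: input=3 -> V=0 FIRE
t=8: input=5 -> V=0 FIRE
t=9: input=0 -> V=0
t=10: input=3 -> V=15
t=11: input=3 -> V=0 FIRE
t=12: input=3 -> V=15

Answer: 1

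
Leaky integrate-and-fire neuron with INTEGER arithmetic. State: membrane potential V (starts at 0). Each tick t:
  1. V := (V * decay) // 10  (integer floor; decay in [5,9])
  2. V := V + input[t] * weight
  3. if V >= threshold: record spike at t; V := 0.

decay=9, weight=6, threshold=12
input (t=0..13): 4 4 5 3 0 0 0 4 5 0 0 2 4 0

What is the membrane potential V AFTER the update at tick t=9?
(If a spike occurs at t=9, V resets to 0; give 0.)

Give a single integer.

t=0: input=4 -> V=0 FIRE
t=1: input=4 -> V=0 FIRE
t=2: input=5 -> V=0 FIRE
t=3: input=3 -> V=0 FIRE
t=4: input=0 -> V=0
t=5: input=0 -> V=0
t=6: input=0 -> V=0
t=7: input=4 -> V=0 FIRE
t=8: input=5 -> V=0 FIRE
t=9: input=0 -> V=0
t=10: input=0 -> V=0
t=11: input=2 -> V=0 FIRE
t=12: input=4 -> V=0 FIRE
t=13: input=0 -> V=0

Answer: 0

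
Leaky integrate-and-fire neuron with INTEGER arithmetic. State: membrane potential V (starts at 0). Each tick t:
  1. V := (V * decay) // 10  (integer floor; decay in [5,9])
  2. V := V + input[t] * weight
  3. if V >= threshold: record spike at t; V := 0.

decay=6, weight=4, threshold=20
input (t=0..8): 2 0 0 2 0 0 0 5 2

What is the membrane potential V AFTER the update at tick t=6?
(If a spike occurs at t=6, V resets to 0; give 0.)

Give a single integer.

t=0: input=2 -> V=8
t=1: input=0 -> V=4
t=2: input=0 -> V=2
t=3: input=2 -> V=9
t=4: input=0 -> V=5
t=5: input=0 -> V=3
t=6: input=0 -> V=1
t=7: input=5 -> V=0 FIRE
t=8: input=2 -> V=8

Answer: 1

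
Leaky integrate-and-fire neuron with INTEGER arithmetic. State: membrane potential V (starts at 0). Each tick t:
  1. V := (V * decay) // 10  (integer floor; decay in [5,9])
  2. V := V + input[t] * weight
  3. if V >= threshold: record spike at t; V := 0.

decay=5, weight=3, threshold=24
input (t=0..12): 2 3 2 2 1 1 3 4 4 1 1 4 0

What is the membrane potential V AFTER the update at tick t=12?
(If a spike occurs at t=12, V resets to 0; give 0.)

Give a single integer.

t=0: input=2 -> V=6
t=1: input=3 -> V=12
t=2: input=2 -> V=12
t=3: input=2 -> V=12
t=4: input=1 -> V=9
t=5: input=1 -> V=7
t=6: input=3 -> V=12
t=7: input=4 -> V=18
t=8: input=4 -> V=21
t=9: input=1 -> V=13
t=10: input=1 -> V=9
t=11: input=4 -> V=16
t=12: input=0 -> V=8

Answer: 8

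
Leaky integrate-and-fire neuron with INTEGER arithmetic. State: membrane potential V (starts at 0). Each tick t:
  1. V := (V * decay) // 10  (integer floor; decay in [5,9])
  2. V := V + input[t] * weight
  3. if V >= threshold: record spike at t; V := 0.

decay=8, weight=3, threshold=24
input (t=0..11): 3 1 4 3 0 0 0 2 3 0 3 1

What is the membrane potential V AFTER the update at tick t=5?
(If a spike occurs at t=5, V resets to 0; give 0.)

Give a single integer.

t=0: input=3 -> V=9
t=1: input=1 -> V=10
t=2: input=4 -> V=20
t=3: input=3 -> V=0 FIRE
t=4: input=0 -> V=0
t=5: input=0 -> V=0
t=6: input=0 -> V=0
t=7: input=2 -> V=6
t=8: input=3 -> V=13
t=9: input=0 -> V=10
t=10: input=3 -> V=17
t=11: input=1 -> V=16

Answer: 0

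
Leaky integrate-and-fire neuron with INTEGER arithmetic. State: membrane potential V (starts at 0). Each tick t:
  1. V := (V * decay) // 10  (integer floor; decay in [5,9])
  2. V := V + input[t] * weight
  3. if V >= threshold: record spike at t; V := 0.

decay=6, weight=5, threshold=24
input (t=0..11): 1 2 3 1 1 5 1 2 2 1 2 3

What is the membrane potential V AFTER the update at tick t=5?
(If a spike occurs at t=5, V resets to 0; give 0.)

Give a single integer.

t=0: input=1 -> V=5
t=1: input=2 -> V=13
t=2: input=3 -> V=22
t=3: input=1 -> V=18
t=4: input=1 -> V=15
t=5: input=5 -> V=0 FIRE
t=6: input=1 -> V=5
t=7: input=2 -> V=13
t=8: input=2 -> V=17
t=9: input=1 -> V=15
t=10: input=2 -> V=19
t=11: input=3 -> V=0 FIRE

Answer: 0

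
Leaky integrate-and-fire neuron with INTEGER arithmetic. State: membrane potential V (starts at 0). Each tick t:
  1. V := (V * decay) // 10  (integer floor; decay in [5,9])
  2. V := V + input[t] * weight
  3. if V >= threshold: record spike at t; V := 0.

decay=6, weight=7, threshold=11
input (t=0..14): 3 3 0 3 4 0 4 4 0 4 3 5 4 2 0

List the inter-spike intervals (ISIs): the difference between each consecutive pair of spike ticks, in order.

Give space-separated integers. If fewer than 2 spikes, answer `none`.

Answer: 1 2 1 2 1 2 1 1 1 1

Derivation:
t=0: input=3 -> V=0 FIRE
t=1: input=3 -> V=0 FIRE
t=2: input=0 -> V=0
t=3: input=3 -> V=0 FIRE
t=4: input=4 -> V=0 FIRE
t=5: input=0 -> V=0
t=6: input=4 -> V=0 FIRE
t=7: input=4 -> V=0 FIRE
t=8: input=0 -> V=0
t=9: input=4 -> V=0 FIRE
t=10: input=3 -> V=0 FIRE
t=11: input=5 -> V=0 FIRE
t=12: input=4 -> V=0 FIRE
t=13: input=2 -> V=0 FIRE
t=14: input=0 -> V=0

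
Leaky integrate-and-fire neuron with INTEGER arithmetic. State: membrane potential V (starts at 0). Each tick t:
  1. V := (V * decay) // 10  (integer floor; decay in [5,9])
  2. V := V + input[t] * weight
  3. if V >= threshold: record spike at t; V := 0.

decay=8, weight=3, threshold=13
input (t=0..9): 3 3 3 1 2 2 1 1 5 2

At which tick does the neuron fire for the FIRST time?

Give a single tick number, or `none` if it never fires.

Answer: 1

Derivation:
t=0: input=3 -> V=9
t=1: input=3 -> V=0 FIRE
t=2: input=3 -> V=9
t=3: input=1 -> V=10
t=4: input=2 -> V=0 FIRE
t=5: input=2 -> V=6
t=6: input=1 -> V=7
t=7: input=1 -> V=8
t=8: input=5 -> V=0 FIRE
t=9: input=2 -> V=6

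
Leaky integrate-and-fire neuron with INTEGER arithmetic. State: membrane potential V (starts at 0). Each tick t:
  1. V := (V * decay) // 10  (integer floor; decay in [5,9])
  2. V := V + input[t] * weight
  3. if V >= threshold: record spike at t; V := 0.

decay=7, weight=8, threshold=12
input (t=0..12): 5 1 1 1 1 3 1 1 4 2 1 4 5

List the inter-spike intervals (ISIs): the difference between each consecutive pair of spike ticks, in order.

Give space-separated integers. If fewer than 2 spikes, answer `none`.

t=0: input=5 -> V=0 FIRE
t=1: input=1 -> V=8
t=2: input=1 -> V=0 FIRE
t=3: input=1 -> V=8
t=4: input=1 -> V=0 FIRE
t=5: input=3 -> V=0 FIRE
t=6: input=1 -> V=8
t=7: input=1 -> V=0 FIRE
t=8: input=4 -> V=0 FIRE
t=9: input=2 -> V=0 FIRE
t=10: input=1 -> V=8
t=11: input=4 -> V=0 FIRE
t=12: input=5 -> V=0 FIRE

Answer: 2 2 1 2 1 1 2 1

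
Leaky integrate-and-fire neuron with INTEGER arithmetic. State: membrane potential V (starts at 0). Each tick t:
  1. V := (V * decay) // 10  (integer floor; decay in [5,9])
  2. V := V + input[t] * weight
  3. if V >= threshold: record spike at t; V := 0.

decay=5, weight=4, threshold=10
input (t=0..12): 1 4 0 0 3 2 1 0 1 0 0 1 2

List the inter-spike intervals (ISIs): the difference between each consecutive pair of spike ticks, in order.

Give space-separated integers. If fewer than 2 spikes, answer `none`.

t=0: input=1 -> V=4
t=1: input=4 -> V=0 FIRE
t=2: input=0 -> V=0
t=3: input=0 -> V=0
t=4: input=3 -> V=0 FIRE
t=5: input=2 -> V=8
t=6: input=1 -> V=8
t=7: input=0 -> V=4
t=8: input=1 -> V=6
t=9: input=0 -> V=3
t=10: input=0 -> V=1
t=11: input=1 -> V=4
t=12: input=2 -> V=0 FIRE

Answer: 3 8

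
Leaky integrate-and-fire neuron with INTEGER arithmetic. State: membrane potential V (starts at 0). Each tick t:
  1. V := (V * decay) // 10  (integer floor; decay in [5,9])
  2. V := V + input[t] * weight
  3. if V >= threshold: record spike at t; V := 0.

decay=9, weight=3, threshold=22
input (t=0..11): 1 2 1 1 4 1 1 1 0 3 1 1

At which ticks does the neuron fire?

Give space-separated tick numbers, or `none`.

t=0: input=1 -> V=3
t=1: input=2 -> V=8
t=2: input=1 -> V=10
t=3: input=1 -> V=12
t=4: input=4 -> V=0 FIRE
t=5: input=1 -> V=3
t=6: input=1 -> V=5
t=7: input=1 -> V=7
t=8: input=0 -> V=6
t=9: input=3 -> V=14
t=10: input=1 -> V=15
t=11: input=1 -> V=16

Answer: 4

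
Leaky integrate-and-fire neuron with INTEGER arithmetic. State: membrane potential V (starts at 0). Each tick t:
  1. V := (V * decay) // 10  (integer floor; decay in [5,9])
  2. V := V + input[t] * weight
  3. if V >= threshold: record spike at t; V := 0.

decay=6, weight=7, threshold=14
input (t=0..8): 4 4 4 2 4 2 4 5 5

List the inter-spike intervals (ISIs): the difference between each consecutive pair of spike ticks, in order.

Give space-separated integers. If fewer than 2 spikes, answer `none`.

Answer: 1 1 1 1 1 1 1 1

Derivation:
t=0: input=4 -> V=0 FIRE
t=1: input=4 -> V=0 FIRE
t=2: input=4 -> V=0 FIRE
t=3: input=2 -> V=0 FIRE
t=4: input=4 -> V=0 FIRE
t=5: input=2 -> V=0 FIRE
t=6: input=4 -> V=0 FIRE
t=7: input=5 -> V=0 FIRE
t=8: input=5 -> V=0 FIRE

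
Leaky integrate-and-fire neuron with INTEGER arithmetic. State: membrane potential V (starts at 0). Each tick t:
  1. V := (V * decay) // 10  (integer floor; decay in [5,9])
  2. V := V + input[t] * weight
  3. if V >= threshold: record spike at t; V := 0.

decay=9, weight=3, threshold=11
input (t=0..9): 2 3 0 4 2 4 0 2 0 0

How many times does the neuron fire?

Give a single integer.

Answer: 3

Derivation:
t=0: input=2 -> V=6
t=1: input=3 -> V=0 FIRE
t=2: input=0 -> V=0
t=3: input=4 -> V=0 FIRE
t=4: input=2 -> V=6
t=5: input=4 -> V=0 FIRE
t=6: input=0 -> V=0
t=7: input=2 -> V=6
t=8: input=0 -> V=5
t=9: input=0 -> V=4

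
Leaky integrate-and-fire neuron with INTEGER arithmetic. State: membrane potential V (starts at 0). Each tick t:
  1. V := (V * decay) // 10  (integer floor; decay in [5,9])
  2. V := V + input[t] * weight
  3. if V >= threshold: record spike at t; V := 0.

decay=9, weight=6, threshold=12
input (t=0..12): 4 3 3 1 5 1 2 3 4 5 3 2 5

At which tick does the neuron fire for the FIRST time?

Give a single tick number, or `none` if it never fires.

Answer: 0

Derivation:
t=0: input=4 -> V=0 FIRE
t=1: input=3 -> V=0 FIRE
t=2: input=3 -> V=0 FIRE
t=3: input=1 -> V=6
t=4: input=5 -> V=0 FIRE
t=5: input=1 -> V=6
t=6: input=2 -> V=0 FIRE
t=7: input=3 -> V=0 FIRE
t=8: input=4 -> V=0 FIRE
t=9: input=5 -> V=0 FIRE
t=10: input=3 -> V=0 FIRE
t=11: input=2 -> V=0 FIRE
t=12: input=5 -> V=0 FIRE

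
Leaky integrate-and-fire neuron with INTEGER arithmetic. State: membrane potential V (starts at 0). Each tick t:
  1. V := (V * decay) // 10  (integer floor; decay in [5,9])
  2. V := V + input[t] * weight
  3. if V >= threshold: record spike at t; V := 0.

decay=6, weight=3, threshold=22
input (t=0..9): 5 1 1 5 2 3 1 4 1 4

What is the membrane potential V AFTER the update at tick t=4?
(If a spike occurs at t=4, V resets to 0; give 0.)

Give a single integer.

Answer: 18

Derivation:
t=0: input=5 -> V=15
t=1: input=1 -> V=12
t=2: input=1 -> V=10
t=3: input=5 -> V=21
t=4: input=2 -> V=18
t=5: input=3 -> V=19
t=6: input=1 -> V=14
t=7: input=4 -> V=20
t=8: input=1 -> V=15
t=9: input=4 -> V=21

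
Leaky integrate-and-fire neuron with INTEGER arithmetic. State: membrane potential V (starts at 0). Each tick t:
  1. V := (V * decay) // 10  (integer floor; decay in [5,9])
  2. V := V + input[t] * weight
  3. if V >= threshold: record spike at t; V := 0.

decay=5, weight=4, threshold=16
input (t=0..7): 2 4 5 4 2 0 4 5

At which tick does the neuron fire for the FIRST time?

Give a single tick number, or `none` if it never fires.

t=0: input=2 -> V=8
t=1: input=4 -> V=0 FIRE
t=2: input=5 -> V=0 FIRE
t=3: input=4 -> V=0 FIRE
t=4: input=2 -> V=8
t=5: input=0 -> V=4
t=6: input=4 -> V=0 FIRE
t=7: input=5 -> V=0 FIRE

Answer: 1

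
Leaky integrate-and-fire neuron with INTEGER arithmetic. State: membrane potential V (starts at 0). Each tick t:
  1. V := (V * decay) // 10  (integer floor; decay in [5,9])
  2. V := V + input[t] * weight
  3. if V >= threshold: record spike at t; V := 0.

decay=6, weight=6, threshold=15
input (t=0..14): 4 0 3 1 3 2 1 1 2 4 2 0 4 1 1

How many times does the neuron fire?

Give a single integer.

Answer: 6

Derivation:
t=0: input=4 -> V=0 FIRE
t=1: input=0 -> V=0
t=2: input=3 -> V=0 FIRE
t=3: input=1 -> V=6
t=4: input=3 -> V=0 FIRE
t=5: input=2 -> V=12
t=6: input=1 -> V=13
t=7: input=1 -> V=13
t=8: input=2 -> V=0 FIRE
t=9: input=4 -> V=0 FIRE
t=10: input=2 -> V=12
t=11: input=0 -> V=7
t=12: input=4 -> V=0 FIRE
t=13: input=1 -> V=6
t=14: input=1 -> V=9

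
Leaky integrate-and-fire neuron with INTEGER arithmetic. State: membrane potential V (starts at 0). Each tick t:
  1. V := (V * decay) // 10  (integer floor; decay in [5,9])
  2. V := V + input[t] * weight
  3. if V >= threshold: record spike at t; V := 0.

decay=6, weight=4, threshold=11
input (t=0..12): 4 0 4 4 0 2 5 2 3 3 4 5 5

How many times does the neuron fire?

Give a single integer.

t=0: input=4 -> V=0 FIRE
t=1: input=0 -> V=0
t=2: input=4 -> V=0 FIRE
t=3: input=4 -> V=0 FIRE
t=4: input=0 -> V=0
t=5: input=2 -> V=8
t=6: input=5 -> V=0 FIRE
t=7: input=2 -> V=8
t=8: input=3 -> V=0 FIRE
t=9: input=3 -> V=0 FIRE
t=10: input=4 -> V=0 FIRE
t=11: input=5 -> V=0 FIRE
t=12: input=5 -> V=0 FIRE

Answer: 9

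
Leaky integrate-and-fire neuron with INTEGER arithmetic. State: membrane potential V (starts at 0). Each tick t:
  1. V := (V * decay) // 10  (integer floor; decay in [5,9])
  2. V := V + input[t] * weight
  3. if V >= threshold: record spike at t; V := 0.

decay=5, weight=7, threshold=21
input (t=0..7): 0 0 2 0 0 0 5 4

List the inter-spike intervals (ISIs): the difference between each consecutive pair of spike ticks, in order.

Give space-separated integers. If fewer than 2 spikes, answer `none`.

t=0: input=0 -> V=0
t=1: input=0 -> V=0
t=2: input=2 -> V=14
t=3: input=0 -> V=7
t=4: input=0 -> V=3
t=5: input=0 -> V=1
t=6: input=5 -> V=0 FIRE
t=7: input=4 -> V=0 FIRE

Answer: 1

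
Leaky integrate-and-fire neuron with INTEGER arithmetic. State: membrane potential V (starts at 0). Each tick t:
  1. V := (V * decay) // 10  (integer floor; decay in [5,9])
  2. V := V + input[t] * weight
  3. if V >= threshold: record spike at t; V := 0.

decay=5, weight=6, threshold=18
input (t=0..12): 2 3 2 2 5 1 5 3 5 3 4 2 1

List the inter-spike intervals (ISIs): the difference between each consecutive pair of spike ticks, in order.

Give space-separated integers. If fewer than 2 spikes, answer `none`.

t=0: input=2 -> V=12
t=1: input=3 -> V=0 FIRE
t=2: input=2 -> V=12
t=3: input=2 -> V=0 FIRE
t=4: input=5 -> V=0 FIRE
t=5: input=1 -> V=6
t=6: input=5 -> V=0 FIRE
t=7: input=3 -> V=0 FIRE
t=8: input=5 -> V=0 FIRE
t=9: input=3 -> V=0 FIRE
t=10: input=4 -> V=0 FIRE
t=11: input=2 -> V=12
t=12: input=1 -> V=12

Answer: 2 1 2 1 1 1 1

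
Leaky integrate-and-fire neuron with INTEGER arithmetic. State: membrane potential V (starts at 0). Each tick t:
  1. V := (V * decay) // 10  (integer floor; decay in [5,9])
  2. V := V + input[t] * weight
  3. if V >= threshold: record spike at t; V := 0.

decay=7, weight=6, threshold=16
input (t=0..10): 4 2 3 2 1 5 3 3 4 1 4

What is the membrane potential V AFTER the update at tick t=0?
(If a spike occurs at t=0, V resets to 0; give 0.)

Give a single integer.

Answer: 0

Derivation:
t=0: input=4 -> V=0 FIRE
t=1: input=2 -> V=12
t=2: input=3 -> V=0 FIRE
t=3: input=2 -> V=12
t=4: input=1 -> V=14
t=5: input=5 -> V=0 FIRE
t=6: input=3 -> V=0 FIRE
t=7: input=3 -> V=0 FIRE
t=8: input=4 -> V=0 FIRE
t=9: input=1 -> V=6
t=10: input=4 -> V=0 FIRE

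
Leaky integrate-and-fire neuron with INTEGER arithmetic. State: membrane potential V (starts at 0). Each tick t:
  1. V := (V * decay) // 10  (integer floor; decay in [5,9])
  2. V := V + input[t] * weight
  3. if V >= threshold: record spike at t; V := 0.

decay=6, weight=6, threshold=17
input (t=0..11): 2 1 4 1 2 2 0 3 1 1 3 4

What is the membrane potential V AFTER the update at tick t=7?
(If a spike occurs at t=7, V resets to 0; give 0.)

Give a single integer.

t=0: input=2 -> V=12
t=1: input=1 -> V=13
t=2: input=4 -> V=0 FIRE
t=3: input=1 -> V=6
t=4: input=2 -> V=15
t=5: input=2 -> V=0 FIRE
t=6: input=0 -> V=0
t=7: input=3 -> V=0 FIRE
t=8: input=1 -> V=6
t=9: input=1 -> V=9
t=10: input=3 -> V=0 FIRE
t=11: input=4 -> V=0 FIRE

Answer: 0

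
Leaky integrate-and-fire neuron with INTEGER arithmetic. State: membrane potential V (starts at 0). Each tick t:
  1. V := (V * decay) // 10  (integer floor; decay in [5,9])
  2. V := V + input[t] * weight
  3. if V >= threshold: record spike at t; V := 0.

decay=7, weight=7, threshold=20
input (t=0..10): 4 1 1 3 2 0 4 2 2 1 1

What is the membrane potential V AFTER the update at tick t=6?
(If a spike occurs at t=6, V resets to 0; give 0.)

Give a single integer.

Answer: 0

Derivation:
t=0: input=4 -> V=0 FIRE
t=1: input=1 -> V=7
t=2: input=1 -> V=11
t=3: input=3 -> V=0 FIRE
t=4: input=2 -> V=14
t=5: input=0 -> V=9
t=6: input=4 -> V=0 FIRE
t=7: input=2 -> V=14
t=8: input=2 -> V=0 FIRE
t=9: input=1 -> V=7
t=10: input=1 -> V=11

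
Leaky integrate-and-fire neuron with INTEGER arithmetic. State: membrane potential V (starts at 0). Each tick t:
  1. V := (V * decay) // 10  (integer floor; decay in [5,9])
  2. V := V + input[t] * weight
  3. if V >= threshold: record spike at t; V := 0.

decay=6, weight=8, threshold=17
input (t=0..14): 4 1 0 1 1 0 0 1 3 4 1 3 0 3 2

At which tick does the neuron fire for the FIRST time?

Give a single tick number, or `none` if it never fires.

t=0: input=4 -> V=0 FIRE
t=1: input=1 -> V=8
t=2: input=0 -> V=4
t=3: input=1 -> V=10
t=4: input=1 -> V=14
t=5: input=0 -> V=8
t=6: input=0 -> V=4
t=7: input=1 -> V=10
t=8: input=3 -> V=0 FIRE
t=9: input=4 -> V=0 FIRE
t=10: input=1 -> V=8
t=11: input=3 -> V=0 FIRE
t=12: input=0 -> V=0
t=13: input=3 -> V=0 FIRE
t=14: input=2 -> V=16

Answer: 0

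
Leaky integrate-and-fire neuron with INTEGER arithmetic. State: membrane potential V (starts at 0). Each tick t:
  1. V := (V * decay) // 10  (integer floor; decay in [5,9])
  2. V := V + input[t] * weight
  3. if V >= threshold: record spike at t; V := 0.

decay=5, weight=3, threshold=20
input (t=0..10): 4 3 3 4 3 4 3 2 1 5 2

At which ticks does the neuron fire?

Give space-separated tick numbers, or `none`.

Answer: 3 9

Derivation:
t=0: input=4 -> V=12
t=1: input=3 -> V=15
t=2: input=3 -> V=16
t=3: input=4 -> V=0 FIRE
t=4: input=3 -> V=9
t=5: input=4 -> V=16
t=6: input=3 -> V=17
t=7: input=2 -> V=14
t=8: input=1 -> V=10
t=9: input=5 -> V=0 FIRE
t=10: input=2 -> V=6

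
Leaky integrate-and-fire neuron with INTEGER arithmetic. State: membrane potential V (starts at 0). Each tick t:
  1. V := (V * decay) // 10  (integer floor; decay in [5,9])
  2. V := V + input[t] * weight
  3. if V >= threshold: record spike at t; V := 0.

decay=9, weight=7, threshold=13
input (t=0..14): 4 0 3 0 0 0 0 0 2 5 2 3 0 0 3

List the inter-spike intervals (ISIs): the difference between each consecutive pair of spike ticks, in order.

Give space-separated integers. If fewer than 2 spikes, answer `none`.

t=0: input=4 -> V=0 FIRE
t=1: input=0 -> V=0
t=2: input=3 -> V=0 FIRE
t=3: input=0 -> V=0
t=4: input=0 -> V=0
t=5: input=0 -> V=0
t=6: input=0 -> V=0
t=7: input=0 -> V=0
t=8: input=2 -> V=0 FIRE
t=9: input=5 -> V=0 FIRE
t=10: input=2 -> V=0 FIRE
t=11: input=3 -> V=0 FIRE
t=12: input=0 -> V=0
t=13: input=0 -> V=0
t=14: input=3 -> V=0 FIRE

Answer: 2 6 1 1 1 3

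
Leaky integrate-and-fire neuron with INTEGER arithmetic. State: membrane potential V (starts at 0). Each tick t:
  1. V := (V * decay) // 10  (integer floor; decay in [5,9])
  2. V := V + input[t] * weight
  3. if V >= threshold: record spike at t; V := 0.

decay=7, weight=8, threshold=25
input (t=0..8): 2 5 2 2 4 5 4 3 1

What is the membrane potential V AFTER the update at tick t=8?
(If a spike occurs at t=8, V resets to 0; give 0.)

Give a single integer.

t=0: input=2 -> V=16
t=1: input=5 -> V=0 FIRE
t=2: input=2 -> V=16
t=3: input=2 -> V=0 FIRE
t=4: input=4 -> V=0 FIRE
t=5: input=5 -> V=0 FIRE
t=6: input=4 -> V=0 FIRE
t=7: input=3 -> V=24
t=8: input=1 -> V=24

Answer: 24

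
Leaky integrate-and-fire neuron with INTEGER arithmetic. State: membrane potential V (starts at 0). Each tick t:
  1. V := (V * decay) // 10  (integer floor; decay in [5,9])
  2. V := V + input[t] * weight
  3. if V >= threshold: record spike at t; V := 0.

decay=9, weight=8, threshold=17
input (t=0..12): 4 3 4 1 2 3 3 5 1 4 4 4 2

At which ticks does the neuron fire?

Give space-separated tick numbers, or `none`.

Answer: 0 1 2 4 5 6 7 9 10 11

Derivation:
t=0: input=4 -> V=0 FIRE
t=1: input=3 -> V=0 FIRE
t=2: input=4 -> V=0 FIRE
t=3: input=1 -> V=8
t=4: input=2 -> V=0 FIRE
t=5: input=3 -> V=0 FIRE
t=6: input=3 -> V=0 FIRE
t=7: input=5 -> V=0 FIRE
t=8: input=1 -> V=8
t=9: input=4 -> V=0 FIRE
t=10: input=4 -> V=0 FIRE
t=11: input=4 -> V=0 FIRE
t=12: input=2 -> V=16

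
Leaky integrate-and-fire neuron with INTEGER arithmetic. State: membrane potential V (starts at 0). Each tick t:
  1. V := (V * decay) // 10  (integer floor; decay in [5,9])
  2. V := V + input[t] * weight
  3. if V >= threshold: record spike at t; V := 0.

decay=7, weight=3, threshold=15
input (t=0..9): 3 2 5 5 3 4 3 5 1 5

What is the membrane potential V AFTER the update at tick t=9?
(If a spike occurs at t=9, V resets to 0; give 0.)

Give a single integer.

Answer: 0

Derivation:
t=0: input=3 -> V=9
t=1: input=2 -> V=12
t=2: input=5 -> V=0 FIRE
t=3: input=5 -> V=0 FIRE
t=4: input=3 -> V=9
t=5: input=4 -> V=0 FIRE
t=6: input=3 -> V=9
t=7: input=5 -> V=0 FIRE
t=8: input=1 -> V=3
t=9: input=5 -> V=0 FIRE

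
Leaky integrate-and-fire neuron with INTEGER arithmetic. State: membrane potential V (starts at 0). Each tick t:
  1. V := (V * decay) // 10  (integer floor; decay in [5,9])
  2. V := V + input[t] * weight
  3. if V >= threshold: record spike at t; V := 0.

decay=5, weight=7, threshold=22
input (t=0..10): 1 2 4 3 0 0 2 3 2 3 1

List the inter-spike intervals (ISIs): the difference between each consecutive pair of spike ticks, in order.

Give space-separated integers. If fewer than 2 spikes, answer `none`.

Answer: 5 2

Derivation:
t=0: input=1 -> V=7
t=1: input=2 -> V=17
t=2: input=4 -> V=0 FIRE
t=3: input=3 -> V=21
t=4: input=0 -> V=10
t=5: input=0 -> V=5
t=6: input=2 -> V=16
t=7: input=3 -> V=0 FIRE
t=8: input=2 -> V=14
t=9: input=3 -> V=0 FIRE
t=10: input=1 -> V=7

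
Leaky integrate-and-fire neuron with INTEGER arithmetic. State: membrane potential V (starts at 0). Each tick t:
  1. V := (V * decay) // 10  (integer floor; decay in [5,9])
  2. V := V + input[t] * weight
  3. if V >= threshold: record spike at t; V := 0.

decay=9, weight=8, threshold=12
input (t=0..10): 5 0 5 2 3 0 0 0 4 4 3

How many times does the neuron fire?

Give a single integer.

t=0: input=5 -> V=0 FIRE
t=1: input=0 -> V=0
t=2: input=5 -> V=0 FIRE
t=3: input=2 -> V=0 FIRE
t=4: input=3 -> V=0 FIRE
t=5: input=0 -> V=0
t=6: input=0 -> V=0
t=7: input=0 -> V=0
t=8: input=4 -> V=0 FIRE
t=9: input=4 -> V=0 FIRE
t=10: input=3 -> V=0 FIRE

Answer: 7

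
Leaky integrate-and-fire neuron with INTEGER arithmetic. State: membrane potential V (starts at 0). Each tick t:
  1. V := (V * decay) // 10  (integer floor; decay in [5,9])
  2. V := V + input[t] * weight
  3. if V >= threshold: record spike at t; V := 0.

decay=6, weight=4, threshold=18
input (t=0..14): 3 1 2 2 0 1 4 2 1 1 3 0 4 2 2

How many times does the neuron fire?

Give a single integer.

Answer: 2

Derivation:
t=0: input=3 -> V=12
t=1: input=1 -> V=11
t=2: input=2 -> V=14
t=3: input=2 -> V=16
t=4: input=0 -> V=9
t=5: input=1 -> V=9
t=6: input=4 -> V=0 FIRE
t=7: input=2 -> V=8
t=8: input=1 -> V=8
t=9: input=1 -> V=8
t=10: input=3 -> V=16
t=11: input=0 -> V=9
t=12: input=4 -> V=0 FIRE
t=13: input=2 -> V=8
t=14: input=2 -> V=12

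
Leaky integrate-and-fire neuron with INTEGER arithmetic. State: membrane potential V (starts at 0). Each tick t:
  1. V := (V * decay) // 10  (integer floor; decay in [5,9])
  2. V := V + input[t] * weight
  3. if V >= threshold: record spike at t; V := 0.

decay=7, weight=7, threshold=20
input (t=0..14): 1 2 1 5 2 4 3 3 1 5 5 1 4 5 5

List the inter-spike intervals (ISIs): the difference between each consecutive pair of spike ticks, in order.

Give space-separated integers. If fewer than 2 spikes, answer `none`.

t=0: input=1 -> V=7
t=1: input=2 -> V=18
t=2: input=1 -> V=19
t=3: input=5 -> V=0 FIRE
t=4: input=2 -> V=14
t=5: input=4 -> V=0 FIRE
t=6: input=3 -> V=0 FIRE
t=7: input=3 -> V=0 FIRE
t=8: input=1 -> V=7
t=9: input=5 -> V=0 FIRE
t=10: input=5 -> V=0 FIRE
t=11: input=1 -> V=7
t=12: input=4 -> V=0 FIRE
t=13: input=5 -> V=0 FIRE
t=14: input=5 -> V=0 FIRE

Answer: 2 1 1 2 1 2 1 1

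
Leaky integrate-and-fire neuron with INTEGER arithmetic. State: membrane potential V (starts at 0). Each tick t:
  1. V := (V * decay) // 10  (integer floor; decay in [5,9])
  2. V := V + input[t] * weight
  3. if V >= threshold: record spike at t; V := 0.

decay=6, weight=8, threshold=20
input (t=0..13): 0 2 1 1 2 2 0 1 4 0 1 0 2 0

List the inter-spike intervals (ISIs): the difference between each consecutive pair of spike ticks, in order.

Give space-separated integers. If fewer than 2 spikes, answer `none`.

Answer: 4

Derivation:
t=0: input=0 -> V=0
t=1: input=2 -> V=16
t=2: input=1 -> V=17
t=3: input=1 -> V=18
t=4: input=2 -> V=0 FIRE
t=5: input=2 -> V=16
t=6: input=0 -> V=9
t=7: input=1 -> V=13
t=8: input=4 -> V=0 FIRE
t=9: input=0 -> V=0
t=10: input=1 -> V=8
t=11: input=0 -> V=4
t=12: input=2 -> V=18
t=13: input=0 -> V=10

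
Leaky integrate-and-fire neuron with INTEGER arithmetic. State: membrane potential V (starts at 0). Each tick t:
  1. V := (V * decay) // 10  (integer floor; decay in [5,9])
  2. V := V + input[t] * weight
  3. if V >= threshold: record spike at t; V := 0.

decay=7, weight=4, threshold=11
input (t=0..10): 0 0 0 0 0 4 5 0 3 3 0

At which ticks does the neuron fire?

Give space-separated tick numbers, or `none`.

Answer: 5 6 8 9

Derivation:
t=0: input=0 -> V=0
t=1: input=0 -> V=0
t=2: input=0 -> V=0
t=3: input=0 -> V=0
t=4: input=0 -> V=0
t=5: input=4 -> V=0 FIRE
t=6: input=5 -> V=0 FIRE
t=7: input=0 -> V=0
t=8: input=3 -> V=0 FIRE
t=9: input=3 -> V=0 FIRE
t=10: input=0 -> V=0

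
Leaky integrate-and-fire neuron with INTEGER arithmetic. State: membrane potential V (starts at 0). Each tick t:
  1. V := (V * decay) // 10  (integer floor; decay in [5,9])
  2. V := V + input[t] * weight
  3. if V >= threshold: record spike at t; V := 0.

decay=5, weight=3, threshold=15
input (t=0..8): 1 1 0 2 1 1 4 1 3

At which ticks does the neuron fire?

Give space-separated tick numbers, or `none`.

Answer: 6

Derivation:
t=0: input=1 -> V=3
t=1: input=1 -> V=4
t=2: input=0 -> V=2
t=3: input=2 -> V=7
t=4: input=1 -> V=6
t=5: input=1 -> V=6
t=6: input=4 -> V=0 FIRE
t=7: input=1 -> V=3
t=8: input=3 -> V=10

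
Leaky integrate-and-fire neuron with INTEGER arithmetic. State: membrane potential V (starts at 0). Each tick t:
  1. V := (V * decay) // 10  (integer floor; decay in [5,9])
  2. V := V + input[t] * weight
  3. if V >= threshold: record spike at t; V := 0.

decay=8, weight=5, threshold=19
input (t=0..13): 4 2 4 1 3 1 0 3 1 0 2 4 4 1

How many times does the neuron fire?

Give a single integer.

Answer: 6

Derivation:
t=0: input=4 -> V=0 FIRE
t=1: input=2 -> V=10
t=2: input=4 -> V=0 FIRE
t=3: input=1 -> V=5
t=4: input=3 -> V=0 FIRE
t=5: input=1 -> V=5
t=6: input=0 -> V=4
t=7: input=3 -> V=18
t=8: input=1 -> V=0 FIRE
t=9: input=0 -> V=0
t=10: input=2 -> V=10
t=11: input=4 -> V=0 FIRE
t=12: input=4 -> V=0 FIRE
t=13: input=1 -> V=5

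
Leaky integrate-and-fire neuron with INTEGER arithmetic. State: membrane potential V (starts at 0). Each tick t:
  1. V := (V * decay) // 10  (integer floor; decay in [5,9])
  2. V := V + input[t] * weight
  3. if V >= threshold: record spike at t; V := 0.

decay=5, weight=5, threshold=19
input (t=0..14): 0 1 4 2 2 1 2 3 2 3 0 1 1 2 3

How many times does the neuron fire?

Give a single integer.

Answer: 4

Derivation:
t=0: input=0 -> V=0
t=1: input=1 -> V=5
t=2: input=4 -> V=0 FIRE
t=3: input=2 -> V=10
t=4: input=2 -> V=15
t=5: input=1 -> V=12
t=6: input=2 -> V=16
t=7: input=3 -> V=0 FIRE
t=8: input=2 -> V=10
t=9: input=3 -> V=0 FIRE
t=10: input=0 -> V=0
t=11: input=1 -> V=5
t=12: input=1 -> V=7
t=13: input=2 -> V=13
t=14: input=3 -> V=0 FIRE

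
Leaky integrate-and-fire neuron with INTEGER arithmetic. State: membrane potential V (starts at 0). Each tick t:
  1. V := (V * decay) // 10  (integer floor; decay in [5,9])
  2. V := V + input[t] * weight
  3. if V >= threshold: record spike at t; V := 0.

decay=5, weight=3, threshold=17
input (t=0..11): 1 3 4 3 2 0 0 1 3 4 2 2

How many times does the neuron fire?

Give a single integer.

t=0: input=1 -> V=3
t=1: input=3 -> V=10
t=2: input=4 -> V=0 FIRE
t=3: input=3 -> V=9
t=4: input=2 -> V=10
t=5: input=0 -> V=5
t=6: input=0 -> V=2
t=7: input=1 -> V=4
t=8: input=3 -> V=11
t=9: input=4 -> V=0 FIRE
t=10: input=2 -> V=6
t=11: input=2 -> V=9

Answer: 2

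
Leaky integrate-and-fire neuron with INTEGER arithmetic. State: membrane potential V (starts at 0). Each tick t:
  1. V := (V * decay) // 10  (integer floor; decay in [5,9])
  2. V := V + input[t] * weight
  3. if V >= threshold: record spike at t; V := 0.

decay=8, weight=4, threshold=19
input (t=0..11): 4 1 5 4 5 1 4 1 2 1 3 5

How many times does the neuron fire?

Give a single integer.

Answer: 5

Derivation:
t=0: input=4 -> V=16
t=1: input=1 -> V=16
t=2: input=5 -> V=0 FIRE
t=3: input=4 -> V=16
t=4: input=5 -> V=0 FIRE
t=5: input=1 -> V=4
t=6: input=4 -> V=0 FIRE
t=7: input=1 -> V=4
t=8: input=2 -> V=11
t=9: input=1 -> V=12
t=10: input=3 -> V=0 FIRE
t=11: input=5 -> V=0 FIRE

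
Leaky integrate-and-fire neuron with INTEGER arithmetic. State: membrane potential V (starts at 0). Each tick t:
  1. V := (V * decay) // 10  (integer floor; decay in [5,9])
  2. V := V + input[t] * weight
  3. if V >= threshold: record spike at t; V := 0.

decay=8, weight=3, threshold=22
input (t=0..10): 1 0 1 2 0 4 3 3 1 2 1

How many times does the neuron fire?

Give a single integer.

Answer: 1

Derivation:
t=0: input=1 -> V=3
t=1: input=0 -> V=2
t=2: input=1 -> V=4
t=3: input=2 -> V=9
t=4: input=0 -> V=7
t=5: input=4 -> V=17
t=6: input=3 -> V=0 FIRE
t=7: input=3 -> V=9
t=8: input=1 -> V=10
t=9: input=2 -> V=14
t=10: input=1 -> V=14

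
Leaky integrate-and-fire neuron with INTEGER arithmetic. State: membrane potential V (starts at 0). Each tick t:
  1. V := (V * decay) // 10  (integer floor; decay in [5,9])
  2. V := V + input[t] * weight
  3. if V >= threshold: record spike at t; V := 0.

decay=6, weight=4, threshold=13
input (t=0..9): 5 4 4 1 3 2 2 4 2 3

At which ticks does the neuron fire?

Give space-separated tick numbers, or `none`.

Answer: 0 1 2 4 7 9

Derivation:
t=0: input=5 -> V=0 FIRE
t=1: input=4 -> V=0 FIRE
t=2: input=4 -> V=0 FIRE
t=3: input=1 -> V=4
t=4: input=3 -> V=0 FIRE
t=5: input=2 -> V=8
t=6: input=2 -> V=12
t=7: input=4 -> V=0 FIRE
t=8: input=2 -> V=8
t=9: input=3 -> V=0 FIRE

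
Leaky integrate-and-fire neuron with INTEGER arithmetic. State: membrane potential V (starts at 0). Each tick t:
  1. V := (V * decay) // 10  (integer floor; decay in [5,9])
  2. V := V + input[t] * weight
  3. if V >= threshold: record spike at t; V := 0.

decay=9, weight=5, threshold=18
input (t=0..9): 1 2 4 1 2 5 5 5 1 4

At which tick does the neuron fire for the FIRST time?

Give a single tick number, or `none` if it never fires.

t=0: input=1 -> V=5
t=1: input=2 -> V=14
t=2: input=4 -> V=0 FIRE
t=3: input=1 -> V=5
t=4: input=2 -> V=14
t=5: input=5 -> V=0 FIRE
t=6: input=5 -> V=0 FIRE
t=7: input=5 -> V=0 FIRE
t=8: input=1 -> V=5
t=9: input=4 -> V=0 FIRE

Answer: 2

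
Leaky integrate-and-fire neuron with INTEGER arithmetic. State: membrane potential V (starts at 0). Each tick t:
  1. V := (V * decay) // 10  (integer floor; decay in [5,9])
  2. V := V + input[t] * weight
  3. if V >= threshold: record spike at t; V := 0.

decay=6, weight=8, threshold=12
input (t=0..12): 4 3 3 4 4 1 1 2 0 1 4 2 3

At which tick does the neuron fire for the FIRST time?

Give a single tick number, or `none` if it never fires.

Answer: 0

Derivation:
t=0: input=4 -> V=0 FIRE
t=1: input=3 -> V=0 FIRE
t=2: input=3 -> V=0 FIRE
t=3: input=4 -> V=0 FIRE
t=4: input=4 -> V=0 FIRE
t=5: input=1 -> V=8
t=6: input=1 -> V=0 FIRE
t=7: input=2 -> V=0 FIRE
t=8: input=0 -> V=0
t=9: input=1 -> V=8
t=10: input=4 -> V=0 FIRE
t=11: input=2 -> V=0 FIRE
t=12: input=3 -> V=0 FIRE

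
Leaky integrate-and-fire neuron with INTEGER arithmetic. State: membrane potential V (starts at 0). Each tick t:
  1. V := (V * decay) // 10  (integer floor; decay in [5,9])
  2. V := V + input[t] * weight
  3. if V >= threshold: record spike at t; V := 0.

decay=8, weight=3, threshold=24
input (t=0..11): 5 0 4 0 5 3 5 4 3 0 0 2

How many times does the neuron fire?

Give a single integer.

Answer: 2

Derivation:
t=0: input=5 -> V=15
t=1: input=0 -> V=12
t=2: input=4 -> V=21
t=3: input=0 -> V=16
t=4: input=5 -> V=0 FIRE
t=5: input=3 -> V=9
t=6: input=5 -> V=22
t=7: input=4 -> V=0 FIRE
t=8: input=3 -> V=9
t=9: input=0 -> V=7
t=10: input=0 -> V=5
t=11: input=2 -> V=10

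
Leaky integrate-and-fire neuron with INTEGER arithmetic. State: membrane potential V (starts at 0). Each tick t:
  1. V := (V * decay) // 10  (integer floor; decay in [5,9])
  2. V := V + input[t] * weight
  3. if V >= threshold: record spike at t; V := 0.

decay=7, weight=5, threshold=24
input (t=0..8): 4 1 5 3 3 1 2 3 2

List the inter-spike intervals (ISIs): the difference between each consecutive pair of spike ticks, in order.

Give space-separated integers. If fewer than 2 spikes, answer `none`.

t=0: input=4 -> V=20
t=1: input=1 -> V=19
t=2: input=5 -> V=0 FIRE
t=3: input=3 -> V=15
t=4: input=3 -> V=0 FIRE
t=5: input=1 -> V=5
t=6: input=2 -> V=13
t=7: input=3 -> V=0 FIRE
t=8: input=2 -> V=10

Answer: 2 3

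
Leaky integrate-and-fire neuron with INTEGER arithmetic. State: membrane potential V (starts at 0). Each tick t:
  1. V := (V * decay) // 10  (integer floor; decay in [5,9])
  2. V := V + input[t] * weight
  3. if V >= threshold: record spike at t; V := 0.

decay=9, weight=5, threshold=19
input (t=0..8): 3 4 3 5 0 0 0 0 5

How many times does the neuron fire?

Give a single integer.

Answer: 3

Derivation:
t=0: input=3 -> V=15
t=1: input=4 -> V=0 FIRE
t=2: input=3 -> V=15
t=3: input=5 -> V=0 FIRE
t=4: input=0 -> V=0
t=5: input=0 -> V=0
t=6: input=0 -> V=0
t=7: input=0 -> V=0
t=8: input=5 -> V=0 FIRE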